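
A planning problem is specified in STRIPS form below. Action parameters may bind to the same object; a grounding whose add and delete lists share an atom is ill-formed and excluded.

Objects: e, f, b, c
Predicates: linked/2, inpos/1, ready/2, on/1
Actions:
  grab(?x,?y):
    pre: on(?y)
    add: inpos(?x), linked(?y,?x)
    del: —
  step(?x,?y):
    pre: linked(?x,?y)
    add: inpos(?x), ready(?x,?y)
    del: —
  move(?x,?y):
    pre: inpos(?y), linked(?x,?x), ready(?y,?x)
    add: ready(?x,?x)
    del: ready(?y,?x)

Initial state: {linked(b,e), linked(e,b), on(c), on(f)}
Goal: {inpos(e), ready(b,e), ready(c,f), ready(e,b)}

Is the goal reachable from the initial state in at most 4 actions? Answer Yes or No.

1. grab(f,c)  →  {inpos(f), linked(b,e), linked(c,f), linked(e,b), on(c), on(f)}
2. step(e,b)  →  {inpos(e), inpos(f), linked(b,e), linked(c,f), linked(e,b), on(c), on(f), ready(e,b)}
3. step(b,e)  →  {inpos(b), inpos(e), inpos(f), linked(b,e), linked(c,f), linked(e,b), on(c), on(f), ready(b,e), ready(e,b)}
4. step(c,f)  →  {inpos(b), inpos(c), inpos(e), inpos(f), linked(b,e), linked(c,f), linked(e,b), on(c), on(f), ready(b,e), ready(c,f), ready(e,b)}
optimal plan length = 4; 4 ≤ 4

Yes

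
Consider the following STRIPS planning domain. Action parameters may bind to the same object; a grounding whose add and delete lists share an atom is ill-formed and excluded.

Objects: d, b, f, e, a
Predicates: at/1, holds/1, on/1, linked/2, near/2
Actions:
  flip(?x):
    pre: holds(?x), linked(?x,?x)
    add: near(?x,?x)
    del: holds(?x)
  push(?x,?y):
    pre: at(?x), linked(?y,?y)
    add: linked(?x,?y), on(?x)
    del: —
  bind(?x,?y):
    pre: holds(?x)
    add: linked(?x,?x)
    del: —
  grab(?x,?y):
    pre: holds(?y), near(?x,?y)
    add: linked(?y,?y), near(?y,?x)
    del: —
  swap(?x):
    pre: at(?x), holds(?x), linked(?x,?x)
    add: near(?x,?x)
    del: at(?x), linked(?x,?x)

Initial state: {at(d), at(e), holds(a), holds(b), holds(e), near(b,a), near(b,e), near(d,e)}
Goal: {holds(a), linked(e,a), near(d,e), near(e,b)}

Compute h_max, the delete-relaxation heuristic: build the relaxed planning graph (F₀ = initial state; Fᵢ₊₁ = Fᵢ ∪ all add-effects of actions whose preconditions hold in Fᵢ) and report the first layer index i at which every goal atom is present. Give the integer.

2

F0 = init (8 atoms)
F1 = F0 ∪ {linked(a,a), linked(b,b), linked(e,e), near(a,b), near(e,b), near(e,d)}  (14 atoms)
F2 = F1 ∪ {linked(d,a), linked(d,b), linked(d,e), linked(e,a), linked(e,b), near(a,a), near(b,b), near(e,e), on(d), on(e)}  (24 atoms)
goal ⊆ F2  ⇒  h_max = 2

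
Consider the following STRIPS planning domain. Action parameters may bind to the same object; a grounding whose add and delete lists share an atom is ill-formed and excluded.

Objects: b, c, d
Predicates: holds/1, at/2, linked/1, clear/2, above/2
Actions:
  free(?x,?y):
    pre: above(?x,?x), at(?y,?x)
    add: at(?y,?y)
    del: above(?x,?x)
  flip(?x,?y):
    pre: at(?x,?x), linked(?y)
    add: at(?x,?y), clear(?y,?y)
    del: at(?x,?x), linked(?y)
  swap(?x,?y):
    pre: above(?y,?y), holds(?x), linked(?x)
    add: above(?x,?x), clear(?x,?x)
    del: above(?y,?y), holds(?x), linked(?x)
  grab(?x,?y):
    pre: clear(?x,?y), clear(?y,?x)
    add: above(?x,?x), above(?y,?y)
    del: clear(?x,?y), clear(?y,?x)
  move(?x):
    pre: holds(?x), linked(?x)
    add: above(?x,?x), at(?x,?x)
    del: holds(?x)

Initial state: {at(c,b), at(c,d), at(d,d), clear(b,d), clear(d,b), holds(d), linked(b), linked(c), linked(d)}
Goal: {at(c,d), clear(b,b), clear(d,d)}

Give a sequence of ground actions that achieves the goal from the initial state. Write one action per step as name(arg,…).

1. flip(d,b)  →  {at(c,b), at(c,d), at(d,b), clear(b,b), clear(b,d), clear(d,b), holds(d), linked(c), linked(d)}
2. grab(b,d)  →  {above(b,b), above(d,d), at(c,b), at(c,d), at(d,b), clear(b,b), holds(d), linked(c), linked(d)}
3. swap(d,b)  →  {above(d,d), at(c,b), at(c,d), at(d,b), clear(b,b), clear(d,d), linked(c)}

flip(d,b); grab(b,d); swap(d,b)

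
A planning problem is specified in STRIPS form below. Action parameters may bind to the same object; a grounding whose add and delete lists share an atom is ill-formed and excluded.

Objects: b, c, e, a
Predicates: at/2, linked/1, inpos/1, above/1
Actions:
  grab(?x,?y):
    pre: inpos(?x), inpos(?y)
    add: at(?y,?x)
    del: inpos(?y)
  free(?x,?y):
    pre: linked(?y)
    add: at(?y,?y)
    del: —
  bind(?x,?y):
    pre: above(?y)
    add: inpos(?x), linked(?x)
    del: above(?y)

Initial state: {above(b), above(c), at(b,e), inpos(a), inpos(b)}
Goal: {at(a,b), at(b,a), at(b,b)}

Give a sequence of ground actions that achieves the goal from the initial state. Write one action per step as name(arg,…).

grab(a,b); bind(b,b); grab(b,a); grab(b,b)

1. grab(a,b)  →  {above(b), above(c), at(b,a), at(b,e), inpos(a)}
2. bind(b,b)  →  {above(c), at(b,a), at(b,e), inpos(a), inpos(b), linked(b)}
3. grab(b,a)  →  {above(c), at(a,b), at(b,a), at(b,e), inpos(b), linked(b)}
4. grab(b,b)  →  {above(c), at(a,b), at(b,a), at(b,b), at(b,e), linked(b)}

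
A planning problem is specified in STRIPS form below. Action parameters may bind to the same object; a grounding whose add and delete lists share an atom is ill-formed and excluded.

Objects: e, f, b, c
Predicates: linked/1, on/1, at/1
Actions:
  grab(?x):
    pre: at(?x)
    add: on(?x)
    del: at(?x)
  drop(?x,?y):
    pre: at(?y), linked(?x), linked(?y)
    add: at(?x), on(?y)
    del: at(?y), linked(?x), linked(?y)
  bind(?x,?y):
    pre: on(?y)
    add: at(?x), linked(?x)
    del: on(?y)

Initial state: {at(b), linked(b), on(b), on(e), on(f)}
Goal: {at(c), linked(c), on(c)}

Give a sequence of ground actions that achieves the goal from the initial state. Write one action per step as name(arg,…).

bind(c,e); grab(c); bind(c,f)

1. bind(c,e)  →  {at(b), at(c), linked(b), linked(c), on(b), on(f)}
2. grab(c)  →  {at(b), linked(b), linked(c), on(b), on(c), on(f)}
3. bind(c,f)  →  {at(b), at(c), linked(b), linked(c), on(b), on(c)}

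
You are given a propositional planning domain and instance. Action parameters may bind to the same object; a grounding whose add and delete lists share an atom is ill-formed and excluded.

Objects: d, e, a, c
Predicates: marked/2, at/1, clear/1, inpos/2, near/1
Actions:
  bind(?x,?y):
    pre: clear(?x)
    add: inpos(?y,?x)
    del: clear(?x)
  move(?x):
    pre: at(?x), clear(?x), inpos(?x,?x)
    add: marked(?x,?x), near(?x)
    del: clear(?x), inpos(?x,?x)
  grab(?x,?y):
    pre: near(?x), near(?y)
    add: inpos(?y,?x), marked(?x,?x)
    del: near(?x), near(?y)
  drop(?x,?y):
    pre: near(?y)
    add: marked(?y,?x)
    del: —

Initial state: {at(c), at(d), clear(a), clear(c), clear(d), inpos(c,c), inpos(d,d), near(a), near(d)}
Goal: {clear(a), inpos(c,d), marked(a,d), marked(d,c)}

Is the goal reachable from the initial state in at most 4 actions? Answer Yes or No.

Yes

1. bind(d,c)  →  {at(c), at(d), clear(a), clear(c), inpos(c,c), inpos(c,d), inpos(d,d), near(a), near(d)}
2. drop(d,a)  →  {at(c), at(d), clear(a), clear(c), inpos(c,c), inpos(c,d), inpos(d,d), marked(a,d), near(a), near(d)}
3. drop(c,d)  →  {at(c), at(d), clear(a), clear(c), inpos(c,c), inpos(c,d), inpos(d,d), marked(a,d), marked(d,c), near(a), near(d)}
optimal plan length = 3; 3 ≤ 4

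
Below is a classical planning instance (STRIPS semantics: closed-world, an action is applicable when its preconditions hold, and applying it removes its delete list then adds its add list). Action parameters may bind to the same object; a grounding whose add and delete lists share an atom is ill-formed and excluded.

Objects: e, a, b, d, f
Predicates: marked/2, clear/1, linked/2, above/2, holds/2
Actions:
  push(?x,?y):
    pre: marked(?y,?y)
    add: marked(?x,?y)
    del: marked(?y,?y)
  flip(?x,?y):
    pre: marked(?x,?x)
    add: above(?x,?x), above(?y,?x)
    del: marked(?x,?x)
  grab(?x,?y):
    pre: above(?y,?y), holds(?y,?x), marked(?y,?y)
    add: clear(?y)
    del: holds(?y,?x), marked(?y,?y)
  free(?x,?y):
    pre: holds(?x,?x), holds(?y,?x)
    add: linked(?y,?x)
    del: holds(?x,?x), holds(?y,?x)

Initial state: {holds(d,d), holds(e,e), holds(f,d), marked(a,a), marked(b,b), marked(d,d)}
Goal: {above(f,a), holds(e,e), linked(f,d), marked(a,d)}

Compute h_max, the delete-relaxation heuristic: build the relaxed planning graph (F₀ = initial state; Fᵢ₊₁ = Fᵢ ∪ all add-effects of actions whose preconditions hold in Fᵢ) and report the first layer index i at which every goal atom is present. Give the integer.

1

F0 = init (6 atoms)
F1 = F0 ∪ {above(a,a), above(a,b), above(a,d), above(b,a), above(b,b), above(b,d), above(d,a), above(d,b), above(d,d), above(e,a), above(e,b), above(e,d), above(f,a), above(f,b), above(f,d), linked(d,d), linked(e,e), linked(f,d), marked(a,b), marked(a,d), marked(b,a), marked(b,d), marked(d,a), marked(d,b), marked(e,a), marked(e,b), marked(e,d), marked(f,a), marked(f,b), marked(f,d)}  (36 atoms)
goal ⊆ F1  ⇒  h_max = 1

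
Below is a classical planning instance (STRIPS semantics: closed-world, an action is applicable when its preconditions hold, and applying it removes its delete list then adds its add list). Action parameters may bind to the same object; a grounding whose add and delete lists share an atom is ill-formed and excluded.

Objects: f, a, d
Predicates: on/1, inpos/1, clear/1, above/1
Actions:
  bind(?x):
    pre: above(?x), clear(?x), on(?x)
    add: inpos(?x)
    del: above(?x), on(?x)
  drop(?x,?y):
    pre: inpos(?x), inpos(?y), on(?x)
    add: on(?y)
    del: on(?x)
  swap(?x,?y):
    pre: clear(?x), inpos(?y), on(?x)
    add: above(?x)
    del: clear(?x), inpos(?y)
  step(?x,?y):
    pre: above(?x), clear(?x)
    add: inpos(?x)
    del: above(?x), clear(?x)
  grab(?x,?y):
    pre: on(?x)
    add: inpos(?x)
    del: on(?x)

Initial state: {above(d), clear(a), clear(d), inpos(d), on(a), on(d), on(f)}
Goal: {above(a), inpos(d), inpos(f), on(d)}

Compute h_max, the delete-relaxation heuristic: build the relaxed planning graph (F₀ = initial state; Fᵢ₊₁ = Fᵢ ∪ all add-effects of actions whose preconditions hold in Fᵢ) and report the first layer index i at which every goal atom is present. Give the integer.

1

F0 = init (7 atoms)
F1 = F0 ∪ {above(a), inpos(a), inpos(f)}  (10 atoms)
goal ⊆ F1  ⇒  h_max = 1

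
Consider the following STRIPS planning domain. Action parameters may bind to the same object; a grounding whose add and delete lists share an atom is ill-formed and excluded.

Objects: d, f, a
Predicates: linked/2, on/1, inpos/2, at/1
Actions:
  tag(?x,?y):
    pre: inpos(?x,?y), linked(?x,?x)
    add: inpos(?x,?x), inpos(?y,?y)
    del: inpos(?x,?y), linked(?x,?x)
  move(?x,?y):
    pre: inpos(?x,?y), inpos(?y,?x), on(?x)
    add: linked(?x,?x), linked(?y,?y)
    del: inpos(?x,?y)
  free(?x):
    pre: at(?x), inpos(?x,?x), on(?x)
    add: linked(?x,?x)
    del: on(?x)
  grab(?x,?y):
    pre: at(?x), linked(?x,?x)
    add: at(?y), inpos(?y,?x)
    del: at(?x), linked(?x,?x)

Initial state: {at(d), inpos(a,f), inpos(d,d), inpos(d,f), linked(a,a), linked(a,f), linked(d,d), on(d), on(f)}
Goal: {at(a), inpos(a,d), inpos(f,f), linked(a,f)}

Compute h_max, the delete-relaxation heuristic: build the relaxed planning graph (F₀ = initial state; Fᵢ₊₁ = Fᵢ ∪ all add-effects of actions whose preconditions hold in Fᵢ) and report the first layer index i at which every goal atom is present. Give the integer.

1

F0 = init (9 atoms)
F1 = F0 ∪ {at(a), at(f), inpos(a,a), inpos(a,d), inpos(f,d), inpos(f,f)}  (15 atoms)
goal ⊆ F1  ⇒  h_max = 1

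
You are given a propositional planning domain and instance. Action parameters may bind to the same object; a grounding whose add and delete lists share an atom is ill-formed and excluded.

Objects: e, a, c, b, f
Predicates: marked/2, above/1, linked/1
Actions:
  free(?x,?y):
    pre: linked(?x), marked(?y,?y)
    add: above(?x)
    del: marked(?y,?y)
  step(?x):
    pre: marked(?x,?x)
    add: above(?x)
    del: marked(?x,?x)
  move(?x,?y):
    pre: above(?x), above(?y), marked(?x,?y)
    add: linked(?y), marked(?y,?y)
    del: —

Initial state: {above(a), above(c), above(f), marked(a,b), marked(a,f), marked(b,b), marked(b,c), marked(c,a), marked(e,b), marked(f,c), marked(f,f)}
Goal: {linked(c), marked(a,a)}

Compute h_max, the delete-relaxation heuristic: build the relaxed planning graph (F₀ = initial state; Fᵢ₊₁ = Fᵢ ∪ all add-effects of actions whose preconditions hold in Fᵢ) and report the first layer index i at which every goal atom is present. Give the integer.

F0 = init (11 atoms)
F1 = F0 ∪ {above(b), linked(a), linked(c), linked(f), marked(a,a), marked(c,c)}  (17 atoms)
goal ⊆ F1  ⇒  h_max = 1

1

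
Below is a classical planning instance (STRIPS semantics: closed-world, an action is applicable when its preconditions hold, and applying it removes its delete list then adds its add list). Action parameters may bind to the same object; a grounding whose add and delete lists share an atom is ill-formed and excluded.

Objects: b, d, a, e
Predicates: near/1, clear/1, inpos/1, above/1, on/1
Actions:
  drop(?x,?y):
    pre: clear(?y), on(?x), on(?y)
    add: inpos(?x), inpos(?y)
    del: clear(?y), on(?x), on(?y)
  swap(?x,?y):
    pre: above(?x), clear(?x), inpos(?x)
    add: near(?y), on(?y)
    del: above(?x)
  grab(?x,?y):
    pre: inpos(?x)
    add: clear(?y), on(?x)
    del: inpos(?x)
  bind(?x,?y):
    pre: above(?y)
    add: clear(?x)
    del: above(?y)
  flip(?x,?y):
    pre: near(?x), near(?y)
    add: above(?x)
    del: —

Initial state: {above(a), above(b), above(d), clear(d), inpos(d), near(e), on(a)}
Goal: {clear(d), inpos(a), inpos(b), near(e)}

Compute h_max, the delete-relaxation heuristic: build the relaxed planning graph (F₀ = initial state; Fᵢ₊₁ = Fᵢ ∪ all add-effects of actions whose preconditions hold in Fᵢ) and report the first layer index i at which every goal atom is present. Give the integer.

2

F0 = init (7 atoms)
F1 = F0 ∪ {above(e), clear(a), clear(b), clear(e), near(a), near(b), near(d), on(b), on(d), on(e)}  (17 atoms)
F2 = F1 ∪ {inpos(a), inpos(b), inpos(e)}  (20 atoms)
goal ⊆ F2  ⇒  h_max = 2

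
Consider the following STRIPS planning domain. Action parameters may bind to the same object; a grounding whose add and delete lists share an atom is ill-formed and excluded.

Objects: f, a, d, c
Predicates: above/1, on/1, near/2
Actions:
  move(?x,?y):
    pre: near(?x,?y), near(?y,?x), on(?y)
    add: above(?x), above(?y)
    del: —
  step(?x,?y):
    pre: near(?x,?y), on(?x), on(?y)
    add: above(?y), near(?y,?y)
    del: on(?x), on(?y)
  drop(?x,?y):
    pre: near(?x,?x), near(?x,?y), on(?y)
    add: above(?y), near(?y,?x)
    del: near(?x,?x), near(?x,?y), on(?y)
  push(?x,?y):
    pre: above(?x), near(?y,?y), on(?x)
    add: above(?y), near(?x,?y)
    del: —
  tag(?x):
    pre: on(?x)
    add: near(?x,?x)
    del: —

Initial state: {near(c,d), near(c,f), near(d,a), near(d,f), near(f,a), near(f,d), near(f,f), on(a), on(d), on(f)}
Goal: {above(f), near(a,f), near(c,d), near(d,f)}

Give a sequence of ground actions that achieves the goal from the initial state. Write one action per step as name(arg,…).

1. move(f,f)  →  {above(f), near(c,d), near(c,f), near(d,a), near(d,f), near(f,a), near(f,d), near(f,f), on(a), on(d), on(f)}
2. drop(f,a)  →  {above(a), above(f), near(a,f), near(c,d), near(c,f), near(d,a), near(d,f), near(f,d), on(d), on(f)}

move(f,f); drop(f,a)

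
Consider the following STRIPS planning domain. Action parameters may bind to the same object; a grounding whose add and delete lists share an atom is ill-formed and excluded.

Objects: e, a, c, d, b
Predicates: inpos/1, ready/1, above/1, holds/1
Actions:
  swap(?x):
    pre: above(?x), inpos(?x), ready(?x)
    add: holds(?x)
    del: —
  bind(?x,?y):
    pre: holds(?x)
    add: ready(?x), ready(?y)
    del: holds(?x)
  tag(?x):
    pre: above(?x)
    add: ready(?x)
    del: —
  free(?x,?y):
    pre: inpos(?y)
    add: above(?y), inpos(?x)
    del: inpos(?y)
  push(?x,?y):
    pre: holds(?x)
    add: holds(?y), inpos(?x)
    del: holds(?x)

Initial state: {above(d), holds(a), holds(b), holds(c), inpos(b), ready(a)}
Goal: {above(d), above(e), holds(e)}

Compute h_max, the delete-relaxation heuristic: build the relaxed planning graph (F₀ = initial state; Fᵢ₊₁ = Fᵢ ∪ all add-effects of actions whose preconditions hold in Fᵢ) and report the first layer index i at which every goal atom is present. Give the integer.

2

F0 = init (6 atoms)
F1 = F0 ∪ {above(b), holds(d), holds(e), inpos(a), inpos(c), inpos(d), inpos(e), ready(b), ready(c), ready(d), ready(e)}  (17 atoms)
F2 = F1 ∪ {above(a), above(c), above(e)}  (20 atoms)
goal ⊆ F2  ⇒  h_max = 2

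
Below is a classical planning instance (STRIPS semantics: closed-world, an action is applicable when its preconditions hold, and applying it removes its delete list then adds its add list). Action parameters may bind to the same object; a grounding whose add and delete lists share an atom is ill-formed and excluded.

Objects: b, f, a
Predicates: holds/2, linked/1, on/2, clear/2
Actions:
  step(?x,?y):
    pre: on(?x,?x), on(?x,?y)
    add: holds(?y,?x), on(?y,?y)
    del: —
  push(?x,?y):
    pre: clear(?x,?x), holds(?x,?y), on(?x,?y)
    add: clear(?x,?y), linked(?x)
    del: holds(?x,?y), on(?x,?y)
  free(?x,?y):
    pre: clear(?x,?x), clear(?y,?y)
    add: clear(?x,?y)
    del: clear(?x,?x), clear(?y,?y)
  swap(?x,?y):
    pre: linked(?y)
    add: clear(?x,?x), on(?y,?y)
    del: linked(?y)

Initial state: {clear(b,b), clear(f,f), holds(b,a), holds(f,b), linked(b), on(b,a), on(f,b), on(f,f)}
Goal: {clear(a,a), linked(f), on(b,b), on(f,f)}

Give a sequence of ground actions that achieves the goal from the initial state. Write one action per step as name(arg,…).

push(f,b); swap(a,b)

1. push(f,b)  →  {clear(b,b), clear(f,b), clear(f,f), holds(b,a), linked(b), linked(f), on(b,a), on(f,f)}
2. swap(a,b)  →  {clear(a,a), clear(b,b), clear(f,b), clear(f,f), holds(b,a), linked(f), on(b,a), on(b,b), on(f,f)}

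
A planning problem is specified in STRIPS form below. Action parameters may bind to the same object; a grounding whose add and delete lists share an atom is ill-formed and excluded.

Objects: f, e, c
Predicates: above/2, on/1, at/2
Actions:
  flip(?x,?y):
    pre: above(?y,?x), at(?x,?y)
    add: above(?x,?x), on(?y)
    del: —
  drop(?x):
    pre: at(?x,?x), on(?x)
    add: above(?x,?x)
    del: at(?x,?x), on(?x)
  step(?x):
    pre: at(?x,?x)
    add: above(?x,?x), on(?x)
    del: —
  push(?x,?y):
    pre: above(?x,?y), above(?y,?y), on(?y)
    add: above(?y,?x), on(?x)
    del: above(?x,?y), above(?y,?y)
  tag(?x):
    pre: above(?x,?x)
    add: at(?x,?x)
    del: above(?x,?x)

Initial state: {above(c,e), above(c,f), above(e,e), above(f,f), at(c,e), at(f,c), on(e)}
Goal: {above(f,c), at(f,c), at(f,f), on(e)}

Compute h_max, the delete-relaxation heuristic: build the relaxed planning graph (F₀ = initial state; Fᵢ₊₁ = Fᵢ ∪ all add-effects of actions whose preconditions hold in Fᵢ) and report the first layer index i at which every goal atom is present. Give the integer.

F0 = init (7 atoms)
F1 = F0 ∪ {above(e,c), at(e,e), at(f,f), on(c)}  (11 atoms)
F2 = F1 ∪ {above(c,c), on(f)}  (13 atoms)
F3 = F2 ∪ {above(f,c), at(c,c)}  (15 atoms)
goal ⊆ F3  ⇒  h_max = 3

3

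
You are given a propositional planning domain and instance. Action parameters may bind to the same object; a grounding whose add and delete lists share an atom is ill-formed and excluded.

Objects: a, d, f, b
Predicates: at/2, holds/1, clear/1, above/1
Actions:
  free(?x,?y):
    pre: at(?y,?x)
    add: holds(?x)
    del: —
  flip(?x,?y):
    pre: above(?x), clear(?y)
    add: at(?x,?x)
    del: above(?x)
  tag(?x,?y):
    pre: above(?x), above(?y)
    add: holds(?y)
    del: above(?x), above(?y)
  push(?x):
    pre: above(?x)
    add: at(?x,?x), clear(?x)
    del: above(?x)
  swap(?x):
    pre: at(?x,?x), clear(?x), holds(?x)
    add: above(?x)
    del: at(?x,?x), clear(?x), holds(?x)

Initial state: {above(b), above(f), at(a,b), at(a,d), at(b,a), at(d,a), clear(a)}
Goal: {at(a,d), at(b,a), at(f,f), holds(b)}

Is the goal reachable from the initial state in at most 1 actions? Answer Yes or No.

No

1. free(b,a)  →  {above(b), above(f), at(a,b), at(a,d), at(b,a), at(d,a), clear(a), holds(b)}
2. flip(f,a)  →  {above(b), at(a,b), at(a,d), at(b,a), at(d,a), at(f,f), clear(a), holds(b)}
optimal plan length = 2; 2 > 1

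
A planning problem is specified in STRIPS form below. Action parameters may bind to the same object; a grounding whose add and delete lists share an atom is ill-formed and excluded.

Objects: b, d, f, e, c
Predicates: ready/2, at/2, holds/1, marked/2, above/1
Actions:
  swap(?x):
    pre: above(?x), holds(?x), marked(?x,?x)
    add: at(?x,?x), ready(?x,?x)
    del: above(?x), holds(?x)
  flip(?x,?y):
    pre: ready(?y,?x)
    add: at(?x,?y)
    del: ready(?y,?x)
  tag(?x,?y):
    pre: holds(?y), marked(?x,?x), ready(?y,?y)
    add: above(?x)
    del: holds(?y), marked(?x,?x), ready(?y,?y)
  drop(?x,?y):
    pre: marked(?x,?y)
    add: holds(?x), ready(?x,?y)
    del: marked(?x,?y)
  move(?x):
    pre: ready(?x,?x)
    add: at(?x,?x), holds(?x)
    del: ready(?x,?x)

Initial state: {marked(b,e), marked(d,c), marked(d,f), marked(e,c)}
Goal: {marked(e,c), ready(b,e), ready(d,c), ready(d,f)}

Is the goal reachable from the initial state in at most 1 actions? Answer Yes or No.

1. drop(b,e)  →  {holds(b), marked(d,c), marked(d,f), marked(e,c), ready(b,e)}
2. drop(d,f)  →  {holds(b), holds(d), marked(d,c), marked(e,c), ready(b,e), ready(d,f)}
3. drop(d,c)  →  {holds(b), holds(d), marked(e,c), ready(b,e), ready(d,c), ready(d,f)}
optimal plan length = 3; 3 > 1

No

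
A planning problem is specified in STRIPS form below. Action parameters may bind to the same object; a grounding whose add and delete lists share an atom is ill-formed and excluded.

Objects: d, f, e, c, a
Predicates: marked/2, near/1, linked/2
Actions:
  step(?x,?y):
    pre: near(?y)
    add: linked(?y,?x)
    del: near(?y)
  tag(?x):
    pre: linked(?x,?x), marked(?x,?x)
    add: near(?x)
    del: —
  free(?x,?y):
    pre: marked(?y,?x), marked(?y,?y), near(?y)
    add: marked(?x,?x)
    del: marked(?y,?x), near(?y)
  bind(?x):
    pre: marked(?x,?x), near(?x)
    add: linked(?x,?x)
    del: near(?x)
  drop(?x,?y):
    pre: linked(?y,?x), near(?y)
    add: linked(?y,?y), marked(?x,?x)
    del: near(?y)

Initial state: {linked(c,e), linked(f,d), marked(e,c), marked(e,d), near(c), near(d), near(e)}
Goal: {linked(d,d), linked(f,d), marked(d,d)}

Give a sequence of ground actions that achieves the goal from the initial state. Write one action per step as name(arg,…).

1. step(d,d)  →  {linked(c,e), linked(d,d), linked(f,d), marked(e,c), marked(e,d), near(c), near(e)}
2. drop(e,c)  →  {linked(c,c), linked(c,e), linked(d,d), linked(f,d), marked(e,c), marked(e,d), marked(e,e), near(e)}
3. free(d,e)  →  {linked(c,c), linked(c,e), linked(d,d), linked(f,d), marked(d,d), marked(e,c), marked(e,e)}

step(d,d); drop(e,c); free(d,e)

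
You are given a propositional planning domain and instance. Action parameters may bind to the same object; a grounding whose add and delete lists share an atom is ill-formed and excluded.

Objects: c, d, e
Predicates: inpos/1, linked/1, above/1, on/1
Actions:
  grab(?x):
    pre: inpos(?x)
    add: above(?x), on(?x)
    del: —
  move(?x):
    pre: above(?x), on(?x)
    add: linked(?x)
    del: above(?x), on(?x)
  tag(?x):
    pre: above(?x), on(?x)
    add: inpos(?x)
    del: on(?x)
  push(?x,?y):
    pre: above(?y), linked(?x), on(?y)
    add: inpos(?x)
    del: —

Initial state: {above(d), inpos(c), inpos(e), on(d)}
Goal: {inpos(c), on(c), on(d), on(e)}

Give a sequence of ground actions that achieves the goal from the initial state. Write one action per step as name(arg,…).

grab(c); grab(e)

1. grab(c)  →  {above(c), above(d), inpos(c), inpos(e), on(c), on(d)}
2. grab(e)  →  {above(c), above(d), above(e), inpos(c), inpos(e), on(c), on(d), on(e)}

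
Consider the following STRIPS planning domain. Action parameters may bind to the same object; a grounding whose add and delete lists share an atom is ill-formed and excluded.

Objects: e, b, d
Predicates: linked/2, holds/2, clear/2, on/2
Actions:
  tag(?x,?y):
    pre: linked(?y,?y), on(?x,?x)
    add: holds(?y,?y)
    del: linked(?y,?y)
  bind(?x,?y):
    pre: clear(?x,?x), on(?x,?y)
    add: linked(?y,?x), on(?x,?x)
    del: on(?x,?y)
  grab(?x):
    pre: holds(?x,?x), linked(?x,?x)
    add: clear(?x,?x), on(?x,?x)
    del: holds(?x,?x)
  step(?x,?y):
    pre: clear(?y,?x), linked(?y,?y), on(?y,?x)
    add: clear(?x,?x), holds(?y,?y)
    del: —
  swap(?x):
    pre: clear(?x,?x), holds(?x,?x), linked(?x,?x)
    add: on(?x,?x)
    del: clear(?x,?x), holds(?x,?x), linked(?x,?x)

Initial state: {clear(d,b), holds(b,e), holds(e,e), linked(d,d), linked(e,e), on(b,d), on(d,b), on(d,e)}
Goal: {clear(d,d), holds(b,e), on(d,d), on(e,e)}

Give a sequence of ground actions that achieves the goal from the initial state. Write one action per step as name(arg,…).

grab(e); step(b,d); grab(d)

1. grab(e)  →  {clear(d,b), clear(e,e), holds(b,e), linked(d,d), linked(e,e), on(b,d), on(d,b), on(d,e), on(e,e)}
2. step(b,d)  →  {clear(b,b), clear(d,b), clear(e,e), holds(b,e), holds(d,d), linked(d,d), linked(e,e), on(b,d), on(d,b), on(d,e), on(e,e)}
3. grab(d)  →  {clear(b,b), clear(d,b), clear(d,d), clear(e,e), holds(b,e), linked(d,d), linked(e,e), on(b,d), on(d,b), on(d,d), on(d,e), on(e,e)}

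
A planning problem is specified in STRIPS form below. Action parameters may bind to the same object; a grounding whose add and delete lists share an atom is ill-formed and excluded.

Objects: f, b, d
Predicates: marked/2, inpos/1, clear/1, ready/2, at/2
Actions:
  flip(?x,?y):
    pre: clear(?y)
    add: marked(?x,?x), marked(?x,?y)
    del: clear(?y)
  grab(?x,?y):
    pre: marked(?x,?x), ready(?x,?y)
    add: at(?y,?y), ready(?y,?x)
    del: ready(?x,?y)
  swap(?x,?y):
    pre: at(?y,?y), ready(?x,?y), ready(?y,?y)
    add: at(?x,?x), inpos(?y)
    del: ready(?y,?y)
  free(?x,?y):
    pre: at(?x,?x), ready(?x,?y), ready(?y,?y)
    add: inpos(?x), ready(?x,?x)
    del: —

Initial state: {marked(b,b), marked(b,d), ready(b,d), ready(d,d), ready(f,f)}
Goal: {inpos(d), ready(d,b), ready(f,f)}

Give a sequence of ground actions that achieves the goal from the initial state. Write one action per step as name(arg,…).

1. grab(b,d)  →  {at(d,d), marked(b,b), marked(b,d), ready(d,b), ready(d,d), ready(f,f)}
2. swap(d,d)  →  {at(d,d), inpos(d), marked(b,b), marked(b,d), ready(d,b), ready(f,f)}

grab(b,d); swap(d,d)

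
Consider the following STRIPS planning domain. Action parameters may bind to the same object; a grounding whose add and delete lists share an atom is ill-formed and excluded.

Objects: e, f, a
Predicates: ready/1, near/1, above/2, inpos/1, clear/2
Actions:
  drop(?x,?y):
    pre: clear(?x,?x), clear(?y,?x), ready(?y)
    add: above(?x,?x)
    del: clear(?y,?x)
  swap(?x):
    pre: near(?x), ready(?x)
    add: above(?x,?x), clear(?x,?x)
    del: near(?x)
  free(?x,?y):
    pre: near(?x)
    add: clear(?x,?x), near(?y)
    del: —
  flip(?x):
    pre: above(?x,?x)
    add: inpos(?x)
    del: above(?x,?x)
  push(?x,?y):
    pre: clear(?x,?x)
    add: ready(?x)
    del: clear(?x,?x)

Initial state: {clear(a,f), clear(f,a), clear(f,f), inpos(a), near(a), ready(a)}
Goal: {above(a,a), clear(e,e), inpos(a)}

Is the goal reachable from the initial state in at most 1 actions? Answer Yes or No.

1. free(a,e)  →  {clear(a,a), clear(a,f), clear(f,a), clear(f,f), inpos(a), near(a), near(e), ready(a)}
2. drop(a,a)  →  {above(a,a), clear(a,f), clear(f,a), clear(f,f), inpos(a), near(a), near(e), ready(a)}
3. free(e,e)  →  {above(a,a), clear(a,f), clear(e,e), clear(f,a), clear(f,f), inpos(a), near(a), near(e), ready(a)}
optimal plan length = 3; 3 > 1

No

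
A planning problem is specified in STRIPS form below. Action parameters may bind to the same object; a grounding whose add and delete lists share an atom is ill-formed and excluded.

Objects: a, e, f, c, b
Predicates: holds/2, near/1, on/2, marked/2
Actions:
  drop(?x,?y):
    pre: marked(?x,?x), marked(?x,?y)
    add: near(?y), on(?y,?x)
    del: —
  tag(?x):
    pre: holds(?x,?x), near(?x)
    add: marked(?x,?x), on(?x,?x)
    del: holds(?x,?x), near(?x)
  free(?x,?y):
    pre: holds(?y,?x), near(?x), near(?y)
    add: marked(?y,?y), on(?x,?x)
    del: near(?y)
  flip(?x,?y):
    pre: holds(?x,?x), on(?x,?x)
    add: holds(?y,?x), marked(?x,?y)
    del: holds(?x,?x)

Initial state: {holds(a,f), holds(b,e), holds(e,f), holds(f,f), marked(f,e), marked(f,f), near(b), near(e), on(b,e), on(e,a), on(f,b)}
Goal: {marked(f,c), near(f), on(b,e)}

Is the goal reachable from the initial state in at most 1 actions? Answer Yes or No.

1. drop(f,f)  →  {holds(a,f), holds(b,e), holds(e,f), holds(f,f), marked(f,e), marked(f,f), near(b), near(e), near(f), on(b,e), on(e,a), on(f,b), on(f,f)}
2. flip(f,c)  →  {holds(a,f), holds(b,e), holds(c,f), holds(e,f), marked(f,c), marked(f,e), marked(f,f), near(b), near(e), near(f), on(b,e), on(e,a), on(f,b), on(f,f)}
optimal plan length = 2; 2 > 1

No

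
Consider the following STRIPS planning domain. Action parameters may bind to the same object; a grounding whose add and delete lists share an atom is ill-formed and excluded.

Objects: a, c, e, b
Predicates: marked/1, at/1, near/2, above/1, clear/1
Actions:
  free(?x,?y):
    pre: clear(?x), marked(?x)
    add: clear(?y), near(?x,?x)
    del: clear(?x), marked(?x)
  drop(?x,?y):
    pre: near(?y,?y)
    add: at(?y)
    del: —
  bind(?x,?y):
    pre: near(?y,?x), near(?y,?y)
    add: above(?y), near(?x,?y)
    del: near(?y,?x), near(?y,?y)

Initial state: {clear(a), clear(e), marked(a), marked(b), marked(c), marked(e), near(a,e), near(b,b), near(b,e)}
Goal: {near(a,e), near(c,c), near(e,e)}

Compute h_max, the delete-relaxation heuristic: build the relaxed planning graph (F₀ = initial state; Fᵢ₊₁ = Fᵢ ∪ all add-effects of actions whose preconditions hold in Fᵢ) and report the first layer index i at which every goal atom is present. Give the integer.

F0 = init (9 atoms)
F1 = F0 ∪ {above(b), at(b), clear(b), clear(c), near(a,a), near(e,b), near(e,e)}  (16 atoms)
F2 = F1 ∪ {above(a), above(e), at(a), at(e), near(c,c), near(e,a)}  (22 atoms)
goal ⊆ F2  ⇒  h_max = 2

2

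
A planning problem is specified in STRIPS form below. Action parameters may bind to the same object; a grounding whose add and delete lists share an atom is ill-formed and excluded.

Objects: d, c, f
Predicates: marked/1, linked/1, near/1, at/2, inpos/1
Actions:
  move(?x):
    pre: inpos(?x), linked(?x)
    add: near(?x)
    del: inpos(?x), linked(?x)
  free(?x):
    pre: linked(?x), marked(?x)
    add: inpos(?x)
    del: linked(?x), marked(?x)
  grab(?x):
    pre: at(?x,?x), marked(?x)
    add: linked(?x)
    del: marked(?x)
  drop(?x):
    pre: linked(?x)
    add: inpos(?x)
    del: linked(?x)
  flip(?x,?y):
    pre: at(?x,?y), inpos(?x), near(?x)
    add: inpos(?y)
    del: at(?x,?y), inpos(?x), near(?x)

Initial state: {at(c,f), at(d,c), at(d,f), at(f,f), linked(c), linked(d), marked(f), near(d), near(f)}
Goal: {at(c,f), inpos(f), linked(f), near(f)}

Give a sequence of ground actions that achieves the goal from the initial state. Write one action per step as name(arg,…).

grab(f); drop(d); flip(d,f)

1. grab(f)  →  {at(c,f), at(d,c), at(d,f), at(f,f), linked(c), linked(d), linked(f), near(d), near(f)}
2. drop(d)  →  {at(c,f), at(d,c), at(d,f), at(f,f), inpos(d), linked(c), linked(f), near(d), near(f)}
3. flip(d,f)  →  {at(c,f), at(d,c), at(f,f), inpos(f), linked(c), linked(f), near(f)}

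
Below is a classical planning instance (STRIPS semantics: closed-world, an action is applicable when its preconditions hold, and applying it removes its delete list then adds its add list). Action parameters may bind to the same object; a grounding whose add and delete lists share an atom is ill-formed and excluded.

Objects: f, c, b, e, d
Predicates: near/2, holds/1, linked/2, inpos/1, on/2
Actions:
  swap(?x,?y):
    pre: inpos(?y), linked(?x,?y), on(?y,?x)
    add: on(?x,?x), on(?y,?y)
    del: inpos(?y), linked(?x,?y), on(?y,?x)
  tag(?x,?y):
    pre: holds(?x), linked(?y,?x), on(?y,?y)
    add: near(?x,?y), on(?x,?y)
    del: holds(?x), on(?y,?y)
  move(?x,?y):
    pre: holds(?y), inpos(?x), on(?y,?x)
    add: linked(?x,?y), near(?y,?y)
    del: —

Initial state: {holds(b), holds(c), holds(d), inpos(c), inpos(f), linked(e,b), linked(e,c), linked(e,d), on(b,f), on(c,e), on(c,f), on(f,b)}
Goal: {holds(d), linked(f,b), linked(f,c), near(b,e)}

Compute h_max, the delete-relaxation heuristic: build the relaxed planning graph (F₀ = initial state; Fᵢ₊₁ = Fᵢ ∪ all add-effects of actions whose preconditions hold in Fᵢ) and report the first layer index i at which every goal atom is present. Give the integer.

2

F0 = init (12 atoms)
F1 = F0 ∪ {linked(f,b), linked(f,c), near(b,b), near(c,c), on(c,c), on(e,e)}  (18 atoms)
F2 = F1 ∪ {linked(c,c), near(b,e), near(c,e), near(d,e), on(b,e), on(d,e), on(f,f)}  (25 atoms)
goal ⊆ F2  ⇒  h_max = 2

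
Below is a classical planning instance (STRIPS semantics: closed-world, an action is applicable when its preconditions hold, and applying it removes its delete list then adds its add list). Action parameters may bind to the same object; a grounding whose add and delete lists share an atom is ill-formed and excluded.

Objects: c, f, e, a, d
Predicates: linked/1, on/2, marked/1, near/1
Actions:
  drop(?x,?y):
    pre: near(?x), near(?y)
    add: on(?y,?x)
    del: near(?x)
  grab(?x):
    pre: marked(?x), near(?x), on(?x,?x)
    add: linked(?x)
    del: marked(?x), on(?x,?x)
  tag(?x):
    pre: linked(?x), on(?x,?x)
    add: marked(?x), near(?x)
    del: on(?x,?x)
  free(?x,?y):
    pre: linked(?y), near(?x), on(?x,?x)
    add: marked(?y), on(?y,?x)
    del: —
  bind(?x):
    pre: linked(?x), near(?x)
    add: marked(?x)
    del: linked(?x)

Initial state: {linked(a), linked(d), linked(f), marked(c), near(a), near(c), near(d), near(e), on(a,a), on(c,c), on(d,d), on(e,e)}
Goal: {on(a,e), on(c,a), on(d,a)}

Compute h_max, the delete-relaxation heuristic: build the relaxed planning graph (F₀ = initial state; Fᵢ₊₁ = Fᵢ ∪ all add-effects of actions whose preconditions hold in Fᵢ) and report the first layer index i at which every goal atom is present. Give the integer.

F0 = init (12 atoms)
F1 = F0 ∪ {linked(c), marked(a), marked(d), marked(f), on(a,c), on(a,d), on(a,e), on(c,a), on(c,d), on(c,e), on(d,a), on(d,c), on(d,e), on(e,a), on(e,c), on(e,d), on(f,a), on(f,c), on(f,d), on(f,e)}  (32 atoms)
goal ⊆ F1  ⇒  h_max = 1

1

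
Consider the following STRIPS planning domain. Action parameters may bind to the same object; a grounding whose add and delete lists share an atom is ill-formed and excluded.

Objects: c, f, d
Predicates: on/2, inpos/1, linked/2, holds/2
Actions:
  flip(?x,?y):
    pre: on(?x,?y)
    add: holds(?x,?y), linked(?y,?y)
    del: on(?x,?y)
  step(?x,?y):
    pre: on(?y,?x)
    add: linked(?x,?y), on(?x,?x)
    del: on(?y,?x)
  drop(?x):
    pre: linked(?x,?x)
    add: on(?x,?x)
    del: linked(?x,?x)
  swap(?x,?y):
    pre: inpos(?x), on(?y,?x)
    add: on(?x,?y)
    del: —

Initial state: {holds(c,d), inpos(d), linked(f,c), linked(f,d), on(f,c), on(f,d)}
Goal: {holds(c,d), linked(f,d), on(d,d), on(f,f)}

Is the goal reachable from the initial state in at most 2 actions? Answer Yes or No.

No

1. swap(d,f)  →  {holds(c,d), inpos(d), linked(f,c), linked(f,d), on(d,f), on(f,c), on(f,d)}
2. step(f,d)  →  {holds(c,d), inpos(d), linked(f,c), linked(f,d), on(f,c), on(f,d), on(f,f)}
3. step(d,f)  →  {holds(c,d), inpos(d), linked(d,f), linked(f,c), linked(f,d), on(d,d), on(f,c), on(f,f)}
optimal plan length = 3; 3 > 2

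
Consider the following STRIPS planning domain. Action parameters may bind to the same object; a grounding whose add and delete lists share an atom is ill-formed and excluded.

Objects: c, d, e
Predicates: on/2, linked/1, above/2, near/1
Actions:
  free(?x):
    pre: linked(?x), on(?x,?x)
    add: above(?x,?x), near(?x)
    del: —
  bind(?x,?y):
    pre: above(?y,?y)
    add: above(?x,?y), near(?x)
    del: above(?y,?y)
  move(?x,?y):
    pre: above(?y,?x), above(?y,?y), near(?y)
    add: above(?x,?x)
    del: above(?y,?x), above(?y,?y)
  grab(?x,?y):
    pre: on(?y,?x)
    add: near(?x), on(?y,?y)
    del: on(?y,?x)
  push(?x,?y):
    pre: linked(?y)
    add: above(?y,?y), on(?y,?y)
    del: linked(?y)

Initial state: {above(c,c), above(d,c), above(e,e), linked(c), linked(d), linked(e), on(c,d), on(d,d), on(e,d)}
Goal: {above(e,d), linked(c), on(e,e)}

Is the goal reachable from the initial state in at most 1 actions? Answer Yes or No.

1. free(d)  →  {above(c,c), above(d,c), above(d,d), above(e,e), linked(c), linked(d), linked(e), near(d), on(c,d), on(d,d), on(e,d)}
2. bind(e,d)  →  {above(c,c), above(d,c), above(e,d), above(e,e), linked(c), linked(d), linked(e), near(d), near(e), on(c,d), on(d,d), on(e,d)}
3. grab(d,e)  →  {above(c,c), above(d,c), above(e,d), above(e,e), linked(c), linked(d), linked(e), near(d), near(e), on(c,d), on(d,d), on(e,e)}
optimal plan length = 3; 3 > 1

No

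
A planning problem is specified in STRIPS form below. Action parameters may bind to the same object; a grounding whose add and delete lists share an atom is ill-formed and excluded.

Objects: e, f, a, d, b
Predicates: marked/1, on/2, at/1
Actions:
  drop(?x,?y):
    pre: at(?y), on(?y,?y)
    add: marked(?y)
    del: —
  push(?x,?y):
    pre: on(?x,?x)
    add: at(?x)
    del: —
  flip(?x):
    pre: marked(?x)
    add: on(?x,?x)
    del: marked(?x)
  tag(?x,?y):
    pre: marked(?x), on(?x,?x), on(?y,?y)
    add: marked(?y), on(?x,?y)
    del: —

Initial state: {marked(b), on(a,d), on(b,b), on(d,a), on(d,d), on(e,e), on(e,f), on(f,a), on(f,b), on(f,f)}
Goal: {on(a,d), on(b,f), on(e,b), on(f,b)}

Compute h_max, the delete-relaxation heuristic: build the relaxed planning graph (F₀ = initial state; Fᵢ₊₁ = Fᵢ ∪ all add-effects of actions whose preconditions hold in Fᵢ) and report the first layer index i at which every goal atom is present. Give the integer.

2

F0 = init (10 atoms)
F1 = F0 ∪ {at(b), at(d), at(e), at(f), marked(d), marked(e), marked(f), on(b,d), on(b,e), on(b,f)}  (20 atoms)
F2 = F1 ∪ {on(d,b), on(d,e), on(d,f), on(e,b), on(e,d), on(f,d), on(f,e)}  (27 atoms)
goal ⊆ F2  ⇒  h_max = 2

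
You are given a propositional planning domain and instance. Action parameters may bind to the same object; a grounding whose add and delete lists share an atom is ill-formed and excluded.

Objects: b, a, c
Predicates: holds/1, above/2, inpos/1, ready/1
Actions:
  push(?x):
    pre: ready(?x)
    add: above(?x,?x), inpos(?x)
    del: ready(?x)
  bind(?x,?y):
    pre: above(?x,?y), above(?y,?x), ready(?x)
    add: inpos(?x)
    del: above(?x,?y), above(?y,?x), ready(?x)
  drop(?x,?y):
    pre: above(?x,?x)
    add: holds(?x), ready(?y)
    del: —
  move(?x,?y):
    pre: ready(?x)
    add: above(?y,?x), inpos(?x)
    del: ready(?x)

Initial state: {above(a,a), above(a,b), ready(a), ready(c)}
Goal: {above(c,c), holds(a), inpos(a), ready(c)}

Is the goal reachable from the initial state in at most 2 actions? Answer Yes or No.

No

1. push(a)  →  {above(a,a), above(a,b), inpos(a), ready(c)}
2. push(c)  →  {above(a,a), above(a,b), above(c,c), inpos(a), inpos(c)}
3. drop(a,c)  →  {above(a,a), above(a,b), above(c,c), holds(a), inpos(a), inpos(c), ready(c)}
optimal plan length = 3; 3 > 2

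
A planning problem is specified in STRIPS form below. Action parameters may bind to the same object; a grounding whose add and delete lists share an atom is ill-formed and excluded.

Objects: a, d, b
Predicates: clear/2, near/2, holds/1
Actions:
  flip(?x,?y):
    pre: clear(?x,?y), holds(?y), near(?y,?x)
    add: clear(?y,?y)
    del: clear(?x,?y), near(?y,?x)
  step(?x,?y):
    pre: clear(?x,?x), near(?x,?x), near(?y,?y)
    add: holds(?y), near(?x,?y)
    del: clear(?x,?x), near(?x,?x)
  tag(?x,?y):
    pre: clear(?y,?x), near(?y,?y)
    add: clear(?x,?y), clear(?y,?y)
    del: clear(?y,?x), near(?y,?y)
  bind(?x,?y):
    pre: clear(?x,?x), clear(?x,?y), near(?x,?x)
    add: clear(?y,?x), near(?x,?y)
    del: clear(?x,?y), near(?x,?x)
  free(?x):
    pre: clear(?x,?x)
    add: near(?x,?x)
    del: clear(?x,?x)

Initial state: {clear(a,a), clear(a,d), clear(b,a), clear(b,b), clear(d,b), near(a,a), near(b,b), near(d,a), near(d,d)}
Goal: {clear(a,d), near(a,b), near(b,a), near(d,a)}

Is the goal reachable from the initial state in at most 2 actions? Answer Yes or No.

1. step(a,b)  →  {clear(a,d), clear(b,a), clear(b,b), clear(d,b), holds(b), near(a,b), near(b,b), near(d,a), near(d,d)}
2. bind(b,a)  →  {clear(a,b), clear(a,d), clear(b,b), clear(d,b), holds(b), near(a,b), near(b,a), near(d,a), near(d,d)}
optimal plan length = 2; 2 ≤ 2

Yes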